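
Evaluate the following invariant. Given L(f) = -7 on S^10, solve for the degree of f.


L(f) = 1 + (-1)^10 deg(f) on S^10.
-7 = 1 + (-1)^10 * deg(f)
(-1)^10 * deg(f) = -8
deg(f) = -8

-8


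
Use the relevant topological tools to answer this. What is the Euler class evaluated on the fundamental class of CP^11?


For any closed oriented manifold, <e(TM),[M]> = chi(M).
chi(CP^11) = 11+1 = 12

12


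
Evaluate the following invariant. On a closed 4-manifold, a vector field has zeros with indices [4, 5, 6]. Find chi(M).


Poincare-Hopf: chi(M) = sum of indices of zeros.
chi = (4) + (5) + (6) = 15

15


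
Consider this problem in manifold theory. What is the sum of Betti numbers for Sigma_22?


For Sigma_22: b_0 = 1, b_1 = 2g = 44, b_2 = 1.
Total = 1 + 44 + 1 = 46

46


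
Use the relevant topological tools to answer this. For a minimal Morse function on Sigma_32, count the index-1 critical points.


A perfect Morse function has m_k = b_k.
For Sigma_32: b_0=1, b_1=2g=64, b_2=1.
Saddles m_1 = 2g = 64

64


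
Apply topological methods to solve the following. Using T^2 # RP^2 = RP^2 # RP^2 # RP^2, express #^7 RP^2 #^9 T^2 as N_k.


Since a >= 1, the sum is non-orientable; each T^2 can be replaced by RP^2 # RP^2 (since T^2#RP^2 = 3RP^2).
Total crosscaps k = 7 + 2*9 = 25.
Check via chi: chi = 7*1 + 9*0 - (7+9-1)*2 = -23 = 2 - k = -23. Consistent.

25


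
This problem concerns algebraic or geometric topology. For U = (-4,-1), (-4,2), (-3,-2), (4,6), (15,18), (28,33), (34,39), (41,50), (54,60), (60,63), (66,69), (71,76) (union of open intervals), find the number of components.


Sort and merge overlapping open intervals.
Merged: (-4,2), (4,6), (15,18), (28,33), (34,39), (41,50), (54,60), (60,63), (66,69), (71,76).
Number of components = 10

10


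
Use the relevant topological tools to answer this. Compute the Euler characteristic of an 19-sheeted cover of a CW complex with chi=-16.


For a finite covering: chi(E) = (number of sheets) * chi(B).
chi(E) = 19 * (-16) = -304

-304


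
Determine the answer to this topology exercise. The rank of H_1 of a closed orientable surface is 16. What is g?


For a closed orientable surface: b_1 = 2g.
16 = 2g
g = 16 / 2 = 8

8


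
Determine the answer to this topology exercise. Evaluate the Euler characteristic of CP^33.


CP^33 has one cell in each even dimension 0, 2, ..., 2*33 (33+1 cells total).
All cells are even-dimensional, so chi = number of cells.
chi = 33 + 1 = 34

34


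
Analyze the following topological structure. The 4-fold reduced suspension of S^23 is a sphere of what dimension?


Each suspension raises dimension by 1: Sigma S^n = S^{n+1}.
Sigma^4 S^23 = S^{23+4} = S^27

27


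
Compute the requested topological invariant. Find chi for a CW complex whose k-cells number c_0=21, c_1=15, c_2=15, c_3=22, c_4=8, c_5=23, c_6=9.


chi = sum_k (-1)^k c_k.
= (-1)^0*21 + (-1)^1*15 + (-1)^2*15 + (-1)^3*22 + (-1)^4*8 + (-1)^5*23 + (-1)^6*9
= (21) + (-15) + (15) + (-22) + (8) + (-23) + (9)
= -7

-7


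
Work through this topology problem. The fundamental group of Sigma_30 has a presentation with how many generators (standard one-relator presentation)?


Standard presentation: pi_1(Sigma_g) = <a_1,b_1,...,a_g,b_g | [a_1,b_1]...[a_g,b_g] = 1>.
Number of generators = 2g = 2*30 = 60

60


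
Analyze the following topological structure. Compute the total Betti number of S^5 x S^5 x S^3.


Total Betti number is multiplicative under products.
Each S^d (d>=1) has total Betti number 2.
There are 3 sphere factors.
Total = 2^3 = 8

8


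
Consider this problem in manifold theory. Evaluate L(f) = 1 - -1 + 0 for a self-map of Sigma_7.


L(f) = tr(f_0*) - tr(f_1*) + tr(f_2*).
= 1 - (-1) + (0)
= 2

2


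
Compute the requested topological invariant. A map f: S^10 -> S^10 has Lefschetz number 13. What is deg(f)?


L(f) = 1 + (-1)^10 deg(f) on S^10.
13 = 1 + (-1)^10 * deg(f)
(-1)^10 * deg(f) = 12
deg(f) = 12

12


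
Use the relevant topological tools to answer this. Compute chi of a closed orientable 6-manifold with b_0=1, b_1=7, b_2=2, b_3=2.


By Poincare duality b_k = b_{6-k}, so full Betti numbers: b_0=1, b_1=7, b_2=2, b_3=2, b_4=2, b_5=7, b_6=1.
chi = sum (-1)^k b_k = -10

-10


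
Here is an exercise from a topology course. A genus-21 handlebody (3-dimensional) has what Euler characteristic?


A genus-g handlebody deformation retracts to a wedge of g circles.
chi(vee_g S^1) = 1 - g.
chi(H_21) = 1 - 21 = -20

-20


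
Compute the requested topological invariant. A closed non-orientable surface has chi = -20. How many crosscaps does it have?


chi = 2 - k for closed non-orientable surfaces with k crosscaps.
-20 = 2 - k
k = 2 - (-20) = 22

22


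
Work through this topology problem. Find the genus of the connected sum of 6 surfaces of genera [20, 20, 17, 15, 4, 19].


Genus is additive under connected sum of orientable surfaces.
g = 20 + 20 + 17 + 15 + 4 + 19 = 95

95


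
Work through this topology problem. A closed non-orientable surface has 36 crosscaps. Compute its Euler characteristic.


For a non-orientable closed surface with k crosscaps: chi = 2 - k.
Here k = 36.
chi = 2 - 36 = -34

-34


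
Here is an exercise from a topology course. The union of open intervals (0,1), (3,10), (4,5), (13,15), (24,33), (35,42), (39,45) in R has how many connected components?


Sort and merge overlapping open intervals.
Merged: (0,1), (3,10), (13,15), (24,33), (35,45).
Number of components = 5

5


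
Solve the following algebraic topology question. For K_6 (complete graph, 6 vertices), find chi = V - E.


K_6: V = 6, E = C(6,2) = 15.
chi = V - E = 6 - 15 = -9

-9


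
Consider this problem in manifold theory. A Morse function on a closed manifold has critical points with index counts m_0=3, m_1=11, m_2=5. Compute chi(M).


Morse theory: chi(M) = sum_k (-1)^k m_k where m_k = #(index-k critical points).
= (3) + (-11) + (5) = -3

-3


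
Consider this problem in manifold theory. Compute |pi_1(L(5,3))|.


pi_1(L(p,q)) = Z/pZ for any q coprime to p.
|pi_1(L(5,3))| = 5

5


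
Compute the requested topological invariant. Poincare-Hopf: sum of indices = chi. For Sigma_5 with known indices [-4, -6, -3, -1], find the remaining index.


Poincare-Hopf: sum of indices = chi(M).
chi(Sigma_5) = 2 - 2*5 = -8.
Sum of known indices = -14.
x = chi - (sum known) = -8 - (-14) = 6

6


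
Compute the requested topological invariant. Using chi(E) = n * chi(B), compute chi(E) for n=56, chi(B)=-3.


For a finite covering: chi(E) = (number of sheets) * chi(B).
chi(E) = 56 * (-3) = -168

-168


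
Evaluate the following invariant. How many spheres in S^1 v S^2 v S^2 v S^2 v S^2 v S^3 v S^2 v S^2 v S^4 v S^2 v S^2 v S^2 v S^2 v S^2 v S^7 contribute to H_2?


For a wedge of spheres, H_k (k>0) is free on one generator per sphere of dimension k.
Spheres of dimension 2: count = 11.
b_2 = 11

11


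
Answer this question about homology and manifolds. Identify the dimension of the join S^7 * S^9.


Join of spheres: S^m * S^n = S^{m+n+1}.
dim = 7 + 9 + 1 = 17

17


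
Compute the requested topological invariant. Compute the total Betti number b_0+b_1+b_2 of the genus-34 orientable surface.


For Sigma_34: b_0 = 1, b_1 = 2g = 68, b_2 = 1.
Total = 1 + 68 + 1 = 70

70


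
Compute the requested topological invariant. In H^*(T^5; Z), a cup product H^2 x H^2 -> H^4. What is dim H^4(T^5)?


Cup product: H^p x H^q -> H^{p+q}; here p+q = 2+2 = 4.
rank H^k(T^n) = C(n,k).
C(5,4) = 5

5


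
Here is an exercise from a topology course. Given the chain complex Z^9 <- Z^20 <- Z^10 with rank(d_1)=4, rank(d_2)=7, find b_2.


rank H_k = rank(ker d_k) - rank(im d_{k+1}).
rank(ker d_2) = rank(C_2) - rank(d_2) = 10 - 7 = 3.
rank(im d_{2+1}) = 0.
rank H_2 = 3 - 0 = 3

3


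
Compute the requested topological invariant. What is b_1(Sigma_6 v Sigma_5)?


For a wedge: H_1(A v B) = H_1(A) + H_1(B).
b_1(Sigma_6) = 12, b_1(Sigma_5) = 10.
b_1 = 12 + 10 = 22

22


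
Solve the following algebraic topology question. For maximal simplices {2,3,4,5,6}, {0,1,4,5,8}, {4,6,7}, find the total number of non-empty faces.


Each maximal simplex on m vertices has 2^m - 1 nonempty faces.
Take the union (dedupe shared faces).
Total distinct faces = 63

63


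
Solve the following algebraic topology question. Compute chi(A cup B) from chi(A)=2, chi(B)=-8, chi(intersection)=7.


chi(A cup B) = chi(A) + chi(B) - chi(A cap B)
= 2 + (-8) - (7)
= -13

-13


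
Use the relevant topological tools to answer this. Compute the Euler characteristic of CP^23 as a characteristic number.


For any closed oriented manifold, <e(TM),[M]> = chi(M).
chi(CP^23) = 23+1 = 24

24


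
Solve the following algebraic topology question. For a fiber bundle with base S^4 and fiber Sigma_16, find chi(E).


chi(S^4) = 2 (n even), chi(Sigma_16) = 2 - 2*16 = -30.
chi(E) = 2 * (-30) = -60

-60


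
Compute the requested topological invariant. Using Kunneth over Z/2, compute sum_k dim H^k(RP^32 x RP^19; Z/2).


dim H^*(RP^n; Z/2) = n+1 (one Z/2 in each degree 0..n).
Total Betti number is multiplicative.
Total = (32+1) * (19+1) = 33 * 20 = 660

660


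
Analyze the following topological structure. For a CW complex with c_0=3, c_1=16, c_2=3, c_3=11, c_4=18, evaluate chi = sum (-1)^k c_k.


chi = sum_k (-1)^k c_k.
= (-1)^0*3 + (-1)^1*16 + (-1)^2*3 + (-1)^3*11 + (-1)^4*18
= (3) + (-16) + (3) + (-11) + (18)
= -3

-3


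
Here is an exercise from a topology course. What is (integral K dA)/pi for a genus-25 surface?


Gauss-Bonnet: integral K dA = 2*pi*chi(M).
chi(Sigma_25) = 2 - 2*25 = -48.
(integral K dA)/pi = 2*chi = 2*(-48) = -96

-96


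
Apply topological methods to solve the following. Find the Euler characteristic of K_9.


K_9: V = 9, E = C(9,2) = 36.
chi = V - E = 9 - 36 = -27

-27


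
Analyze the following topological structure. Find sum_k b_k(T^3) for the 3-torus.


b_k(T^3) = C(3,k), so the sum over k is sum_k C(3,k) = 2^3.
Total = 2^3 = 8

8


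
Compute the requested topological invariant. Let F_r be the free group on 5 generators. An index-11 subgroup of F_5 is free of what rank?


Nielsen-Schreier: an index-n subgroup of F_r is free of rank 1 + n(r-1).
Equivalently: chi(cover) = n*chi(base); chi(vee_r S^1) = 1 - 5 = -4.
chi(E) = 11*(-4) = -44; rank = 1 - chi(E) = 1 - (-44) = 45.
rank = 1 + 11*(5-1) = 1 + 44 = 45

45


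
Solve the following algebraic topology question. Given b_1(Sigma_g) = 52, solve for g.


For a closed orientable surface: b_1 = 2g.
52 = 2g
g = 52 / 2 = 26

26


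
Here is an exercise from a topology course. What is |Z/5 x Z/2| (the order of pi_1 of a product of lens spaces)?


pi_1(X x Y) = pi_1(X) x pi_1(Y).
pi_1(L(5,1)) = Z/5, pi_1(L(2,1)) = Z/2.
|Z/5 x Z/2| = 5 * 2 = 10

10


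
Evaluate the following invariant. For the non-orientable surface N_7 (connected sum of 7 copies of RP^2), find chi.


For a non-orientable closed surface with k crosscaps: chi = 2 - k.
Here k = 7.
chi = 2 - 7 = -5

-5


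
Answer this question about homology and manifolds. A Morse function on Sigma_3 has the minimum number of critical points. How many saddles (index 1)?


A perfect Morse function has m_k = b_k.
For Sigma_3: b_0=1, b_1=2g=6, b_2=1.
Saddles m_1 = 2g = 6

6


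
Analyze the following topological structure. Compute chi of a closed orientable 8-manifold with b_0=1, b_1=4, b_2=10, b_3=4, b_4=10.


By Poincare duality b_k = b_{8-k}, so full Betti numbers: b_0=1, b_1=4, b_2=10, b_3=4, b_4=10, b_5=4, b_6=10, b_7=4, b_8=1.
chi = sum (-1)^k b_k = 16

16


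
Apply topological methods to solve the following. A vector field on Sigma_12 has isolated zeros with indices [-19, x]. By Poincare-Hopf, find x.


Poincare-Hopf: sum of indices = chi(M).
chi(Sigma_12) = 2 - 2*12 = -22.
Sum of known indices = -19.
x = chi - (sum known) = -22 - (-19) = -3

-3


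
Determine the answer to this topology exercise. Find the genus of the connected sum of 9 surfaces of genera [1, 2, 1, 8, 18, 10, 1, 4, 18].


Genus is additive under connected sum of orientable surfaces.
g = 1 + 2 + 1 + 8 + 18 + 10 + 1 + 4 + 18 = 63

63


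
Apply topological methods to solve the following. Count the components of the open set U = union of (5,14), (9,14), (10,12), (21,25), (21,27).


Sort and merge overlapping open intervals.
Merged: (5,14), (21,27).
Number of components = 2

2


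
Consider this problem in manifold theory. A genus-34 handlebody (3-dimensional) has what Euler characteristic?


A genus-g handlebody deformation retracts to a wedge of g circles.
chi(vee_g S^1) = 1 - g.
chi(H_34) = 1 - 34 = -33

-33


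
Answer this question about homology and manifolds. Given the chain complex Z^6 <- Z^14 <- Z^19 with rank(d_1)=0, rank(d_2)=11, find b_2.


rank H_k = rank(ker d_k) - rank(im d_{k+1}).
rank(ker d_2) = rank(C_2) - rank(d_2) = 19 - 11 = 8.
rank(im d_{2+1}) = 0.
rank H_2 = 8 - 0 = 8

8


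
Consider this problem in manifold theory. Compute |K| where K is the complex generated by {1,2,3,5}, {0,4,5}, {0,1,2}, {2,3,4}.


Each maximal simplex on m vertices has 2^m - 1 nonempty faces.
Take the union (dedupe shared faces).
Total distinct faces = 27

27


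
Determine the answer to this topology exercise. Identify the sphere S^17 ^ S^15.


S^m ^ S^n = S^{m+n}.
k = 17 + 15 = 32

32


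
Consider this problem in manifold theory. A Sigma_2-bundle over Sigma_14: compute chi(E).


For a fiber bundle F -> E -> B (with CW structure): chi(E) = chi(B) * chi(F).
chi(Sigma_14) = -26, chi(Sigma_2) = -2.
chi(E) = (-26) * (-2) = 52

52


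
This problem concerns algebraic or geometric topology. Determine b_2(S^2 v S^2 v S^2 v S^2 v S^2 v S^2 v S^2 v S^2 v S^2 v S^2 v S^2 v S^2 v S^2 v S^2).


For a wedge of spheres, H_k (k>0) is free on one generator per sphere of dimension k.
Spheres of dimension 2: count = 14.
b_2 = 14

14


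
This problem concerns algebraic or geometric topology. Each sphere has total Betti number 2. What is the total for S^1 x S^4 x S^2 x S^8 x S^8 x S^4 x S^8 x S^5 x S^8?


Total Betti number is multiplicative under products.
Each S^d (d>=1) has total Betti number 2.
There are 9 sphere factors.
Total = 2^9 = 512

512


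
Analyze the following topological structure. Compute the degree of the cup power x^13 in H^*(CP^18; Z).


|x| = 2 in H^*(CP^n).
|x^13| = 13 * |x| = 13 * 2 = 26

26


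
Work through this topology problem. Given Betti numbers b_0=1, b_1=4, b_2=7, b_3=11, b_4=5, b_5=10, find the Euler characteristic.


chi = sum_k (-1)^k b_k.
= (1) + (-4) + (7) + (-11) + (5) + (-10)
= -12

-12


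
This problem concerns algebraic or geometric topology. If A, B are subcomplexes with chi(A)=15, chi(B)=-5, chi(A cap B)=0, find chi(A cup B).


chi(A cup B) = chi(A) + chi(B) - chi(A cap B)
= 15 + (-5) - (0)
= 10

10


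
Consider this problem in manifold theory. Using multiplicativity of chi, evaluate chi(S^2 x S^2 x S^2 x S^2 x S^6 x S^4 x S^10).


chi is multiplicative: chi(X x Y) = chi(X) chi(Y).
Each even-dim sphere has chi = 2. There are 7 factors.
chi = 2^7 = 128

128


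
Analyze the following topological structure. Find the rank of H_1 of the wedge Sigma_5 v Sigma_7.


For a wedge: H_1(A v B) = H_1(A) + H_1(B).
b_1(Sigma_5) = 10, b_1(Sigma_7) = 14.
b_1 = 10 + 14 = 24

24


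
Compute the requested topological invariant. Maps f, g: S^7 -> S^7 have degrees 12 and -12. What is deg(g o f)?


Degree is multiplicative under composition: deg(g o f) = deg(g) * deg(f).
= -12 * 12 = -144

-144


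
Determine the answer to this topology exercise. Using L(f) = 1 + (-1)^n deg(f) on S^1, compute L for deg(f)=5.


On S^1: L(f) = tr(f_0*) + (-1)^1 tr(f_1*) = 1 + (-1)^1 * deg(f).
L(f) = 1 + (-1)^1 * 5 = 1 + -5 = -4

-4


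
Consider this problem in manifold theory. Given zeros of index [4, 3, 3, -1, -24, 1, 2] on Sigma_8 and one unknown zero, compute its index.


Poincare-Hopf: sum of indices = chi(M).
chi(Sigma_8) = 2 - 2*8 = -14.
Sum of known indices = -12.
x = chi - (sum known) = -14 - (-12) = -2

-2


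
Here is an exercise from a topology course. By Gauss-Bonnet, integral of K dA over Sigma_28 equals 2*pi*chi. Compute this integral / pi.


Gauss-Bonnet: integral K dA = 2*pi*chi(M).
chi(Sigma_28) = 2 - 2*28 = -54.
(integral K dA)/pi = 2*chi = 2*(-54) = -108

-108


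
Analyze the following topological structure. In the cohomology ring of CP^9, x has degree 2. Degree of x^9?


|x| = 2 in H^*(CP^n).
|x^9| = 9 * |x| = 9 * 2 = 18

18


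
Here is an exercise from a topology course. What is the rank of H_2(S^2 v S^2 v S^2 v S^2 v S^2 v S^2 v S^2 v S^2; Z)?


For a wedge of spheres, H_k (k>0) is free on one generator per sphere of dimension k.
Spheres of dimension 2: count = 8.
b_2 = 8

8


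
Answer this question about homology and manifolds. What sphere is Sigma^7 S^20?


Each suspension raises dimension by 1: Sigma S^n = S^{n+1}.
Sigma^7 S^20 = S^{20+7} = S^27

27


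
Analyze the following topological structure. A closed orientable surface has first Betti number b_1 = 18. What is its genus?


For a closed orientable surface: b_1 = 2g.
18 = 2g
g = 18 / 2 = 9

9


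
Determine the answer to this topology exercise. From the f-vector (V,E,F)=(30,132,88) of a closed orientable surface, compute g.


chi = V - E + F = 30 - 132 + 88 = -14
For orientable closed surface: chi = 2 - 2g, so g = (2 - chi)/2.
g = (2 - (-14)) / 2 = 16 / 2 = 8

8


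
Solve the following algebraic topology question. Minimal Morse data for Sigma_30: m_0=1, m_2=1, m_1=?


A perfect Morse function has m_k = b_k.
For Sigma_30: b_0=1, b_1=2g=60, b_2=1.
Saddles m_1 = 2g = 60

60


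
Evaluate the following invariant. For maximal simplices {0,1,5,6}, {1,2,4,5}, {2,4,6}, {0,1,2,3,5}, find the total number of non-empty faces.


Each maximal simplex on m vertices has 2^m - 1 nonempty faces.
Take the union (dedupe shared faces).
Total distinct faces = 50

50


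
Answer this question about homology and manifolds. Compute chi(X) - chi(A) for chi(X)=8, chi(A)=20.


Relative Euler characteristic: chi(X, A) = chi(X) - chi(A).
= 8 - (20) = -12

-12


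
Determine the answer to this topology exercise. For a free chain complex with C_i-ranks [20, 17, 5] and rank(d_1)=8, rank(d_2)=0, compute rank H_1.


rank H_k = rank(ker d_k) - rank(im d_{k+1}).
rank(ker d_1) = rank(C_1) - rank(d_1) = 17 - 8 = 9.
rank(im d_{1+1}) = 0.
rank H_1 = 9 - 0 = 9

9


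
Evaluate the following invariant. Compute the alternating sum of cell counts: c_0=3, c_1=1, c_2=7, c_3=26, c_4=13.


chi = sum_k (-1)^k c_k.
= (-1)^0*3 + (-1)^1*1 + (-1)^2*7 + (-1)^3*26 + (-1)^4*13
= (3) + (-1) + (7) + (-26) + (13)
= -4

-4


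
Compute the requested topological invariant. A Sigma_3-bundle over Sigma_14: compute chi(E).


For a fiber bundle F -> E -> B (with CW structure): chi(E) = chi(B) * chi(F).
chi(Sigma_14) = -26, chi(Sigma_3) = -4.
chi(E) = (-26) * (-4) = 104

104


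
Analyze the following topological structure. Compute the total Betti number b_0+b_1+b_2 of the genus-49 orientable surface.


For Sigma_49: b_0 = 1, b_1 = 2g = 98, b_2 = 1.
Total = 1 + 98 + 1 = 100

100


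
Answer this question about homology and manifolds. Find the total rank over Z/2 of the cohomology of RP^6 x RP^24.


dim H^*(RP^n; Z/2) = n+1 (one Z/2 in each degree 0..n).
Total Betti number is multiplicative.
Total = (6+1) * (24+1) = 7 * 25 = 175

175


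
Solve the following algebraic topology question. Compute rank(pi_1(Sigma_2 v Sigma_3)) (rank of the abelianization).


For a wedge: H_1(A v B) = H_1(A) + H_1(B).
b_1(Sigma_2) = 4, b_1(Sigma_3) = 6.
b_1 = 4 + 6 = 10

10


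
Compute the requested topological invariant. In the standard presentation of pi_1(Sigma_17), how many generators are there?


Standard presentation: pi_1(Sigma_g) = <a_1,b_1,...,a_g,b_g | [a_1,b_1]...[a_g,b_g] = 1>.
Number of generators = 2g = 2*17 = 34

34


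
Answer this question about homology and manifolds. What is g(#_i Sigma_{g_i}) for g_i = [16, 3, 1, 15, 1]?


Genus is additive under connected sum of orientable surfaces.
g = 16 + 3 + 1 + 15 + 1 = 36

36


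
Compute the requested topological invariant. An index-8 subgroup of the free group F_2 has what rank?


Nielsen-Schreier: an index-n subgroup of F_r is free of rank 1 + n(r-1).
Equivalently: chi(cover) = n*chi(base); chi(vee_r S^1) = 1 - 2 = -1.
chi(E) = 8*(-1) = -8; rank = 1 - chi(E) = 1 - (-8) = 9.
rank = 1 + 8*(2-1) = 1 + 8 = 9

9


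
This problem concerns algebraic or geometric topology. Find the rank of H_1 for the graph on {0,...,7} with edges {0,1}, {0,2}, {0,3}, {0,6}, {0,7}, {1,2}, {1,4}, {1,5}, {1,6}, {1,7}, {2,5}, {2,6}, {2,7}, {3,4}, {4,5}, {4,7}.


b_1 = E - V + (number of components).
E = 16, V = 8, components = 1.
b_1 = 16 - 8 + 1 = 9

9


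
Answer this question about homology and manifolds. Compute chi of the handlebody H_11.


A genus-g handlebody deformation retracts to a wedge of g circles.
chi(vee_g S^1) = 1 - g.
chi(H_11) = 1 - 11 = -10

-10


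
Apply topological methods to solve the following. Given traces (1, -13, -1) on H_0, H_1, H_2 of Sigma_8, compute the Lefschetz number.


L(f) = tr(f_0*) - tr(f_1*) + tr(f_2*).
= 1 - (-13) + (-1)
= 13

13


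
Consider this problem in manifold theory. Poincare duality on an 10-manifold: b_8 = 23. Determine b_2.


Poincare duality for closed orientable n-manifolds: b_k = b_{n-k}.
Here n = 10, so b_2 = b_8 = 23

23


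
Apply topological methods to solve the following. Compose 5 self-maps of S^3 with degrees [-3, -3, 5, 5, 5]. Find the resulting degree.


Degree is multiplicative: deg(composition) = product of degrees.
= (-3) * (-3) * (5) * (5) * (5) = 1125

1125


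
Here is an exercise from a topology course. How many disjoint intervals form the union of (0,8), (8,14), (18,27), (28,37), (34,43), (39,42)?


Sort and merge overlapping open intervals.
Merged: (0,8), (8,14), (18,27), (28,43).
Number of components = 4

4


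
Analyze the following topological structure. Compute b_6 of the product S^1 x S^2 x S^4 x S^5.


Each S^d has Poincare polynomial 1 + t^d.
The product S^1 x S^2 x S^4 x S^5 has Poincare polynomial prod(1+t^d_i).
Expanding: b_0=1, b_1=1, b_2=1, b_3=1, b_4=1, b_5=2, b_6=2, b_7=2, b_8=1, b_9=1, b_10=1, b_11=1, b_12=1.
b_6 = 2

2


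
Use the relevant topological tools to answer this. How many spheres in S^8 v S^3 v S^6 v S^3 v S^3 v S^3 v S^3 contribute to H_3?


For a wedge of spheres, H_k (k>0) is free on one generator per sphere of dimension k.
Spheres of dimension 3: count = 5.
b_3 = 5

5


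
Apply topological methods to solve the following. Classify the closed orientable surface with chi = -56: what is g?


chi = 2 - 2g for closed orientable surfaces.
-56 = 2 - 2g
2g = 2 - (-56) = 58
g = 29

29


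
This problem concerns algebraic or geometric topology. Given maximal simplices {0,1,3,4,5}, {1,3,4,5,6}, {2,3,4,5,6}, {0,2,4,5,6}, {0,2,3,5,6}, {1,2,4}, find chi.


Enumerate all faces; f-vector: f_0=7, f_1=21, f_2=30, f_3=20, f_4=5.
chi = sum (-1)^k f_k = 1

1


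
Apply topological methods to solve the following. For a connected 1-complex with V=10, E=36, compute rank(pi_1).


For a connected graph: rank(pi_1) = b_1 = E - V + 1 = 1 - chi.
chi = V - E = 10 - 36 = -26.
rank = 1 - (-26) = 36 - 10 + 1 = 27

27


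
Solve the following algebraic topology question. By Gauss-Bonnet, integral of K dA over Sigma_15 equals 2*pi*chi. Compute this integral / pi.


Gauss-Bonnet: integral K dA = 2*pi*chi(M).
chi(Sigma_15) = 2 - 2*15 = -28.
(integral K dA)/pi = 2*chi = 2*(-28) = -56

-56


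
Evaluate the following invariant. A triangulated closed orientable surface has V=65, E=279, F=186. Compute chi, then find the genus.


chi = V - E + F = 65 - 279 + 186 = -28
For orientable closed surface: chi = 2 - 2g, so g = (2 - chi)/2.
g = (2 - (-28)) / 2 = 30 / 2 = 15

15


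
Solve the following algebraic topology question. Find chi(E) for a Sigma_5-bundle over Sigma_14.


For a fiber bundle F -> E -> B (with CW structure): chi(E) = chi(B) * chi(F).
chi(Sigma_14) = -26, chi(Sigma_5) = -8.
chi(E) = (-26) * (-8) = 208

208


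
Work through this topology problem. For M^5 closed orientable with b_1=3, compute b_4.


Poincare duality for closed orientable n-manifolds: b_k = b_{n-k}.
Here n = 5, so b_4 = b_1 = 3

3


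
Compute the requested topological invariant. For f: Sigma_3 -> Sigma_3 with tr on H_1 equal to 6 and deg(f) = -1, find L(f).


L(f) = tr(f_0*) - tr(f_1*) + tr(f_2*).
= 1 - (6) + (-1)
= -6

-6


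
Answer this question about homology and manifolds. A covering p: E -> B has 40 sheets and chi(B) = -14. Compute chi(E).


For a finite covering: chi(E) = (number of sheets) * chi(B).
chi(E) = 40 * (-14) = -560

-560


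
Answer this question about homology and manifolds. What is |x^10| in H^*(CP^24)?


|x| = 2 in H^*(CP^n).
|x^10| = 10 * |x| = 10 * 2 = 20

20


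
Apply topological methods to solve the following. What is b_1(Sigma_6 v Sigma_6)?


For a wedge: H_1(A v B) = H_1(A) + H_1(B).
b_1(Sigma_6) = 12, b_1(Sigma_6) = 12.
b_1 = 12 + 12 = 24

24


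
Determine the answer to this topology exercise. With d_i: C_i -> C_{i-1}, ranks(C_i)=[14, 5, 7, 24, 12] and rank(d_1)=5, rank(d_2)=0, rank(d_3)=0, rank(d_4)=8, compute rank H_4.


rank H_k = rank(ker d_k) - rank(im d_{k+1}).
rank(ker d_4) = rank(C_4) - rank(d_4) = 12 - 8 = 4.
rank(im d_{4+1}) = 0.
rank H_4 = 4 - 0 = 4

4


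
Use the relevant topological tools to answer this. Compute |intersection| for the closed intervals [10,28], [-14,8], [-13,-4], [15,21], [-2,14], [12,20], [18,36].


Intersection = [max(a_i), min(b_i)] = [18, -4].
Since 18 > -4, the intersection is empty.
Length = 0

0


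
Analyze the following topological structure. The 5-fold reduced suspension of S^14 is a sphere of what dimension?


Each suspension raises dimension by 1: Sigma S^n = S^{n+1}.
Sigma^5 S^14 = S^{14+5} = S^19

19


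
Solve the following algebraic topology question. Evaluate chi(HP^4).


HP^4 has one cell in each dimension 0, 4, ..., 4*4 (4+1 cells, all even-dim).
chi = 4 + 1 = 5

5


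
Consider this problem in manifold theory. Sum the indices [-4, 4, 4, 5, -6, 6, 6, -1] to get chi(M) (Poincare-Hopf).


Poincare-Hopf: chi(M) = sum of indices of zeros.
chi = (-4) + (4) + (4) + (5) + (-6) + (6) + (6) + (-1) = 14

14


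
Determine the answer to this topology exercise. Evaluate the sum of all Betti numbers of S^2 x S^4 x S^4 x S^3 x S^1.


Total Betti number is multiplicative under products.
Each S^d (d>=1) has total Betti number 2.
There are 5 sphere factors.
Total = 2^5 = 32

32


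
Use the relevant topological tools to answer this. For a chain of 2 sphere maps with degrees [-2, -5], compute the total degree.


Degree is multiplicative: deg(composition) = product of degrees.
= (-2) * (-5) = 10

10


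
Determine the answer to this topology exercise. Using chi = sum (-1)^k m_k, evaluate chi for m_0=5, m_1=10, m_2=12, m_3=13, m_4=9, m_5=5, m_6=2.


Morse theory: chi(M) = sum_k (-1)^k m_k where m_k = #(index-k critical points).
= (5) + (-10) + (12) + (-13) + (9) + (-5) + (2) = 0

0


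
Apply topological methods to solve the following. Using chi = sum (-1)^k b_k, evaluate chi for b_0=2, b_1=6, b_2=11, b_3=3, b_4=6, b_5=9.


chi = sum_k (-1)^k b_k.
= (2) + (-6) + (11) + (-3) + (6) + (-9)
= 1

1


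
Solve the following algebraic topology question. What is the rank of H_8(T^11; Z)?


By the Kunneth formula, b_k(T^n) = C(n,k).
b_8(T^11) = C(11,8).
C(11,8) = 11!/(8!*3!) = 165

165


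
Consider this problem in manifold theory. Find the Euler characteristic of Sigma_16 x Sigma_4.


chi(Sigma_16) = 2 - 2*16 = -30
chi(Sigma_4) = 2 - 2*4 = -6
chi(product) = (-30) * (-6) = 180

180


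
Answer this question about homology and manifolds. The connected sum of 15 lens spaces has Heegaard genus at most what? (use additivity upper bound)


Heegaard genus satisfies g(A#B) <= g(A) + g(B).
Each lens space has g = 1.
Upper bound: 15 * 1 = 15

15


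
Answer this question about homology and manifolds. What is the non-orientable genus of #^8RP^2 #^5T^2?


Since a >= 1, the sum is non-orientable; each T^2 can be replaced by RP^2 # RP^2 (since T^2#RP^2 = 3RP^2).
Total crosscaps k = 8 + 2*5 = 18.
Check via chi: chi = 8*1 + 5*0 - (8+5-1)*2 = -16 = 2 - k = -16. Consistent.

18


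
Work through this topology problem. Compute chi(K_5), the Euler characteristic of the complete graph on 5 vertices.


K_5: V = 5, E = C(5,2) = 10.
chi = V - E = 5 - 10 = -5

-5


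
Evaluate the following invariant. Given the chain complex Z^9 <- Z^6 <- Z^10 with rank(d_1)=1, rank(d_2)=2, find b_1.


rank H_k = rank(ker d_k) - rank(im d_{k+1}).
rank(ker d_1) = rank(C_1) - rank(d_1) = 6 - 1 = 5.
rank(im d_{1+1}) = 2.
rank H_1 = 5 - 2 = 3

3


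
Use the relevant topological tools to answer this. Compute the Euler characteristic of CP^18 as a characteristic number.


For any closed oriented manifold, <e(TM),[M]> = chi(M).
chi(CP^18) = 18+1 = 19

19


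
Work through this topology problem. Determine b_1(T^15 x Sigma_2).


pi_1(A x B) = pi_1(A) x pi_1(B); rank of abelianization = b_1.
b_1(T^15) = 15, b_1(Sigma_2) = 2*2 = 4.
b_1(product) = 15 + 4 = 19

19


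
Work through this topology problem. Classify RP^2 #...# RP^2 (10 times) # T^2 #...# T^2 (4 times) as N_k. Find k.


Since a >= 1, the sum is non-orientable; each T^2 can be replaced by RP^2 # RP^2 (since T^2#RP^2 = 3RP^2).
Total crosscaps k = 10 + 2*4 = 18.
Check via chi: chi = 10*1 + 4*0 - (10+4-1)*2 = -16 = 2 - k = -16. Consistent.

18


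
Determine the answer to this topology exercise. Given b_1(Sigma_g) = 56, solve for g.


For a closed orientable surface: b_1 = 2g.
56 = 2g
g = 56 / 2 = 28

28


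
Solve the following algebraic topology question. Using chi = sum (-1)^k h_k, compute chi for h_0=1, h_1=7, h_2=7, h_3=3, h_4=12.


Handles of index k contribute (-1)^k to chi (same as CW cells).
chi = (1) + (-7) + (7) + (-3) + (12) = 10

10


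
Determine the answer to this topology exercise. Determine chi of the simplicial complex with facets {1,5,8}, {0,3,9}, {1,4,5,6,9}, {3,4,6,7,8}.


Enumerate all faces; f-vector: f_0=9, f_1=24, f_2=22, f_3=10, f_4=2.
chi = sum (-1)^k f_k = -1

-1


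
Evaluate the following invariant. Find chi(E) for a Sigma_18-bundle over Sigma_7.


For a fiber bundle F -> E -> B (with CW structure): chi(E) = chi(B) * chi(F).
chi(Sigma_7) = -12, chi(Sigma_18) = -34.
chi(E) = (-12) * (-34) = 408

408


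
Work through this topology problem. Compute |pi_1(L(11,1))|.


pi_1(L(p,q)) = Z/pZ for any q coprime to p.
|pi_1(L(11,1))| = 11

11


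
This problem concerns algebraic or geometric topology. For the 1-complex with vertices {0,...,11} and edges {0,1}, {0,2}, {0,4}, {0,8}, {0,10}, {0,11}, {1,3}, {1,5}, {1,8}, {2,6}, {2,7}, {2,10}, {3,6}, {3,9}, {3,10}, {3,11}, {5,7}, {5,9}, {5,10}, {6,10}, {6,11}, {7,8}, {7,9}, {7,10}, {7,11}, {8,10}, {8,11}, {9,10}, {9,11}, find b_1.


b_1 = E - V + (number of components).
E = 29, V = 12, components = 1.
b_1 = 29 - 12 + 1 = 18

18


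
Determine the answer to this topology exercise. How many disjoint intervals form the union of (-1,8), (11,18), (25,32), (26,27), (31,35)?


Sort and merge overlapping open intervals.
Merged: (-1,8), (11,18), (25,35).
Number of components = 3

3


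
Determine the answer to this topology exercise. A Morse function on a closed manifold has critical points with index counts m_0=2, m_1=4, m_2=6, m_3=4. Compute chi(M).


Morse theory: chi(M) = sum_k (-1)^k m_k where m_k = #(index-k critical points).
= (2) + (-4) + (6) + (-4) = 0

0


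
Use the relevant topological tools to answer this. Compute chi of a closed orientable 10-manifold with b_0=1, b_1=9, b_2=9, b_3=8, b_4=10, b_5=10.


By Poincare duality b_k = b_{10-k}, so full Betti numbers: b_0=1, b_1=9, b_2=9, b_3=8, b_4=10, b_5=10, b_6=10, b_7=8, b_8=9, b_9=9, b_10=1.
chi = sum (-1)^k b_k = -4

-4


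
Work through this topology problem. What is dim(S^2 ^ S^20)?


S^m ^ S^n = S^{m+n}.
k = 2 + 20 = 22

22


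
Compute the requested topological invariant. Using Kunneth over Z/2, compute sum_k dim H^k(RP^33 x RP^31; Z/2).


dim H^*(RP^n; Z/2) = n+1 (one Z/2 in each degree 0..n).
Total Betti number is multiplicative.
Total = (33+1) * (31+1) = 34 * 32 = 1088

1088


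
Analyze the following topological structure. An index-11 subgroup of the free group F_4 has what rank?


Nielsen-Schreier: an index-n subgroup of F_r is free of rank 1 + n(r-1).
Equivalently: chi(cover) = n*chi(base); chi(vee_r S^1) = 1 - 4 = -3.
chi(E) = 11*(-3) = -33; rank = 1 - chi(E) = 1 - (-33) = 34.
rank = 1 + 11*(4-1) = 1 + 33 = 34

34


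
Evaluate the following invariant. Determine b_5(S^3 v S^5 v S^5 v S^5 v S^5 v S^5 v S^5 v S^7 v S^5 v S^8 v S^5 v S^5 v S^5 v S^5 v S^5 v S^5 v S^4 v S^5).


For a wedge of spheres, H_k (k>0) is free on one generator per sphere of dimension k.
Spheres of dimension 5: count = 14.
b_5 = 14

14


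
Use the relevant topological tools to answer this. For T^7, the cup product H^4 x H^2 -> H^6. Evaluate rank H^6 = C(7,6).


Cup product: H^p x H^q -> H^{p+q}; here p+q = 4+2 = 6.
rank H^k(T^n) = C(n,k).
C(7,6) = 7

7


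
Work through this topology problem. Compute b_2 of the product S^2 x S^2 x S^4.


Each S^d has Poincare polynomial 1 + t^d.
The product S^2 x S^2 x S^4 has Poincare polynomial prod(1+t^d_i).
Expanding: b_0=1, b_2=2, b_4=2, b_6=2, b_8=1.
b_2 = 2

2


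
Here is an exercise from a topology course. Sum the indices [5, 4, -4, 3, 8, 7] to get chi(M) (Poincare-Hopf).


Poincare-Hopf: chi(M) = sum of indices of zeros.
chi = (5) + (4) + (-4) + (3) + (8) + (7) = 23

23


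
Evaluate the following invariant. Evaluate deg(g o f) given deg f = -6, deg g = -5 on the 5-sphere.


Degree is multiplicative under composition: deg(g o f) = deg(g) * deg(f).
= -5 * -6 = 30

30


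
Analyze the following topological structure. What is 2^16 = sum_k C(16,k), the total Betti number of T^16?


b_k(T^16) = C(16,k), so the sum over k is sum_k C(16,k) = 2^16.
Total = 2^16 = 65536

65536


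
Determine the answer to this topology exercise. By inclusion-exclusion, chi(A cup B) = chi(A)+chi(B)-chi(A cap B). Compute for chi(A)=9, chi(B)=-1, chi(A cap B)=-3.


chi(A cup B) = chi(A) + chi(B) - chi(A cap B)
= 9 + (-1) - (-3)
= 11

11


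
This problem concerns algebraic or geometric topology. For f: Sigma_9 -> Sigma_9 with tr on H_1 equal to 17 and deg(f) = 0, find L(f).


L(f) = tr(f_0*) - tr(f_1*) + tr(f_2*).
= 1 - (17) + (0)
= -16

-16


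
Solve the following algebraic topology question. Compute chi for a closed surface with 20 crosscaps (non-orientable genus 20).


For a non-orientable closed surface with k crosscaps: chi = 2 - k.
Here k = 20.
chi = 2 - 20 = -18

-18


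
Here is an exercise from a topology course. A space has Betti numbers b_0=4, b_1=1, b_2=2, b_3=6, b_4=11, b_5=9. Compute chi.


chi = sum_k (-1)^k b_k.
= (4) + (-1) + (2) + (-6) + (11) + (-9)
= 1

1


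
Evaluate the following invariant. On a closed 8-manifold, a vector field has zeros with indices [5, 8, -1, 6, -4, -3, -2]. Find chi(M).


Poincare-Hopf: chi(M) = sum of indices of zeros.
chi = (5) + (8) + (-1) + (6) + (-4) + (-3) + (-2) = 9

9


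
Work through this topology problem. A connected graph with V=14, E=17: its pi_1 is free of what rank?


For a connected graph: rank(pi_1) = b_1 = E - V + 1 = 1 - chi.
chi = V - E = 14 - 17 = -3.
rank = 1 - (-3) = 17 - 14 + 1 = 4

4


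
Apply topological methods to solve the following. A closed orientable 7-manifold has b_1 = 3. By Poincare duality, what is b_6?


Poincare duality for closed orientable n-manifolds: b_k = b_{n-k}.
Here n = 7, so b_6 = b_1 = 3

3


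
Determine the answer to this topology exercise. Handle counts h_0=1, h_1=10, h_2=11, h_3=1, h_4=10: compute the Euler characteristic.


Handles of index k contribute (-1)^k to chi (same as CW cells).
chi = (1) + (-10) + (11) + (-1) + (10) = 11

11


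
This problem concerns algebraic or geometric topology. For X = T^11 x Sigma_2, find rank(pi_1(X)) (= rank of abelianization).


pi_1(A x B) = pi_1(A) x pi_1(B); rank of abelianization = b_1.
b_1(T^11) = 11, b_1(Sigma_2) = 2*2 = 4.
b_1(product) = 11 + 4 = 15

15


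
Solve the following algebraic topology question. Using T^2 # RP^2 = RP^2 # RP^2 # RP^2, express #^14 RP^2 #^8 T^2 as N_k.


Since a >= 1, the sum is non-orientable; each T^2 can be replaced by RP^2 # RP^2 (since T^2#RP^2 = 3RP^2).
Total crosscaps k = 14 + 2*8 = 30.
Check via chi: chi = 14*1 + 8*0 - (14+8-1)*2 = -28 = 2 - k = -28. Consistent.

30


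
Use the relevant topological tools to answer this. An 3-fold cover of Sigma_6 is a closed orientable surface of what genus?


For an n-sheeted cover: chi(E) = n * chi(B).
chi(Sigma_6) = 2 - 2*6 = -10.
chi(E) = 3 * (-10) = -30.
genus(E) = (2 - chi(E))/2 = (2 - (-30))/2 = 32/2 = 16

16


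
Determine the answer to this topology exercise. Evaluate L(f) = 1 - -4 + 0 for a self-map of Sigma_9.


L(f) = tr(f_0*) - tr(f_1*) + tr(f_2*).
= 1 - (-4) + (0)
= 5

5


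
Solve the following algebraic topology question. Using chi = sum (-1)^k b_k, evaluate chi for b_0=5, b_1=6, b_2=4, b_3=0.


chi = sum_k (-1)^k b_k.
= (5) + (-6) + (4) + (0)
= 3

3


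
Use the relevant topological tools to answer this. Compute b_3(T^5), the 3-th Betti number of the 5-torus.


By the Kunneth formula, b_k(T^n) = C(n,k).
b_3(T^5) = C(5,3).
C(5,3) = 5!/(3!*2!) = 10

10


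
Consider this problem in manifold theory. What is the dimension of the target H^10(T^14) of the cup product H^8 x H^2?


Cup product: H^p x H^q -> H^{p+q}; here p+q = 8+2 = 10.
rank H^k(T^n) = C(n,k).
C(14,10) = 1001

1001


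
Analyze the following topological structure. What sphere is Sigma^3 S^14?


Each suspension raises dimension by 1: Sigma S^n = S^{n+1}.
Sigma^3 S^14 = S^{14+3} = S^17

17


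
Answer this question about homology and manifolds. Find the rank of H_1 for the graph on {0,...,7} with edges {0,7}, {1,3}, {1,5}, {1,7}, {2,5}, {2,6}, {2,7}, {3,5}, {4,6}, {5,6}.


b_1 = E - V + (number of components).
E = 10, V = 8, components = 1.
b_1 = 10 - 8 + 1 = 3

3


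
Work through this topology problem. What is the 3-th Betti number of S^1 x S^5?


Each S^d has Poincare polynomial 1 + t^d.
The product S^1 x S^5 has Poincare polynomial prod(1+t^d_i).
Expanding: b_0=1, b_1=1, b_5=1, b_6=1.
b_3 = 0

0


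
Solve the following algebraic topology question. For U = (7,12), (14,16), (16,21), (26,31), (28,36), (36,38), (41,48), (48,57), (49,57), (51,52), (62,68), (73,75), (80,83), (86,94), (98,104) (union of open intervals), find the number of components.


Sort and merge overlapping open intervals.
Merged: (7,12), (14,16), (16,21), (26,36), (36,38), (41,48), (48,57), (62,68), (73,75), (80,83), (86,94), (98,104).
Number of components = 12

12


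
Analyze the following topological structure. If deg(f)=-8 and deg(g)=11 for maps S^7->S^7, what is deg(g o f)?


Degree is multiplicative under composition: deg(g o f) = deg(g) * deg(f).
= 11 * -8 = -88

-88


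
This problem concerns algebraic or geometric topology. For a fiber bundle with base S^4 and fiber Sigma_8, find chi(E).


chi(S^4) = 2 (n even), chi(Sigma_8) = 2 - 2*8 = -14.
chi(E) = 2 * (-14) = -28

-28


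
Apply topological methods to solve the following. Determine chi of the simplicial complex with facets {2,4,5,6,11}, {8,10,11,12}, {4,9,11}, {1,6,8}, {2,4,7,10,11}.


Enumerate all faces; f-vector: f_0=11, f_1=27, f_2=25, f_3=11, f_4=2.
chi = sum (-1)^k f_k = 0

0
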